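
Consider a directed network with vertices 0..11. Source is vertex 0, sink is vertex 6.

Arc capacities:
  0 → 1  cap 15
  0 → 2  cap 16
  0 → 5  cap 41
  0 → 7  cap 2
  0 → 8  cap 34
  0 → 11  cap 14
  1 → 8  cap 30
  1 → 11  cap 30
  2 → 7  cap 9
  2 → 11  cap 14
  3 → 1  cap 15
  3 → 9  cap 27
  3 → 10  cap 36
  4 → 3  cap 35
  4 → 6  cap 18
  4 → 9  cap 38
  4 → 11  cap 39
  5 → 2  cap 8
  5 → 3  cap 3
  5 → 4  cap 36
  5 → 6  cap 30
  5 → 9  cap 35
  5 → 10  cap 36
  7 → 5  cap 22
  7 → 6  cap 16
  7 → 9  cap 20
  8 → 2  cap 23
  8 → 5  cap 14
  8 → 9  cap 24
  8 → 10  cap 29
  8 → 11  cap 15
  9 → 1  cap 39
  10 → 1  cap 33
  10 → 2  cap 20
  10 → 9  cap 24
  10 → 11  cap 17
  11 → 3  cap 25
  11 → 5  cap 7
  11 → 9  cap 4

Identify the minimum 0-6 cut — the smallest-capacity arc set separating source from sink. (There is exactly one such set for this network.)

Min-cut arcs: {(0,7), (2,7), (4,6), (5,6)} (total capacity 59)

augment #1: 0→5→6 push 30
augment #2: 0→7→6 push 2
augment #3: 0→2→7→6 push 9
augment #4: 0→5→4→6 push 11
augment #5: 0→8→5→4→6 push 7
max flow = 59; residual-reachable set from 0 gives S-side
cut edges (S→T): {(0,7), (2,7), (4,6), (5,6)} total cap 59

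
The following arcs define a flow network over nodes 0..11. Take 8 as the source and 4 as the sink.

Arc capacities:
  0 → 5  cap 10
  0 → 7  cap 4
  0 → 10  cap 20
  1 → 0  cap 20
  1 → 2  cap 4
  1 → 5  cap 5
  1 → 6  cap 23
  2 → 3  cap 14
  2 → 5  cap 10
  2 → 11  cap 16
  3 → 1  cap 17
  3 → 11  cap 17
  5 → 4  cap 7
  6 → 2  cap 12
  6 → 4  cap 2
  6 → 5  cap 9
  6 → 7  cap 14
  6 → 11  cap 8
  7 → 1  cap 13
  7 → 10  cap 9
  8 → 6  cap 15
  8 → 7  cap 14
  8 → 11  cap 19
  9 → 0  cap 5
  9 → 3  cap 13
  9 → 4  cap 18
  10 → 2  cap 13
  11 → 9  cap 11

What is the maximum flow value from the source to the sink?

augment #1: 8→6→4 bottleneck 2, total now 2
augment #2: 8→6→5→4 bottleneck 7, total now 9
augment #3: 8→11→9→4 bottleneck 11, total now 20

Maximum flow value: 20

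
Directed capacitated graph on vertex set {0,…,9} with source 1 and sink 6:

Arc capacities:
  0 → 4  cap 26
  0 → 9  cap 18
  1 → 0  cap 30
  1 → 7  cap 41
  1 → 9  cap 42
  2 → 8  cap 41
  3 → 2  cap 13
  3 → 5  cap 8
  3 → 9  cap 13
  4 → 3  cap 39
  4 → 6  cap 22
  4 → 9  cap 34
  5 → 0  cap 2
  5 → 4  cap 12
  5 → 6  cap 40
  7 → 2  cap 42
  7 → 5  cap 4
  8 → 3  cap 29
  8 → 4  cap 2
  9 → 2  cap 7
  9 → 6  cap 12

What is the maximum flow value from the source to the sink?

augment #1: 1→9→6 bottleneck 12, total now 12
augment #2: 1→0→4→6 bottleneck 22, total now 34
augment #3: 1→7→5→6 bottleneck 4, total now 38
augment #4: 1→0→4→3→5→6 bottleneck 4, total now 42
augment #5: 1→7→2→8→3→5→6 bottleneck 4, total now 46

Maximum flow value: 46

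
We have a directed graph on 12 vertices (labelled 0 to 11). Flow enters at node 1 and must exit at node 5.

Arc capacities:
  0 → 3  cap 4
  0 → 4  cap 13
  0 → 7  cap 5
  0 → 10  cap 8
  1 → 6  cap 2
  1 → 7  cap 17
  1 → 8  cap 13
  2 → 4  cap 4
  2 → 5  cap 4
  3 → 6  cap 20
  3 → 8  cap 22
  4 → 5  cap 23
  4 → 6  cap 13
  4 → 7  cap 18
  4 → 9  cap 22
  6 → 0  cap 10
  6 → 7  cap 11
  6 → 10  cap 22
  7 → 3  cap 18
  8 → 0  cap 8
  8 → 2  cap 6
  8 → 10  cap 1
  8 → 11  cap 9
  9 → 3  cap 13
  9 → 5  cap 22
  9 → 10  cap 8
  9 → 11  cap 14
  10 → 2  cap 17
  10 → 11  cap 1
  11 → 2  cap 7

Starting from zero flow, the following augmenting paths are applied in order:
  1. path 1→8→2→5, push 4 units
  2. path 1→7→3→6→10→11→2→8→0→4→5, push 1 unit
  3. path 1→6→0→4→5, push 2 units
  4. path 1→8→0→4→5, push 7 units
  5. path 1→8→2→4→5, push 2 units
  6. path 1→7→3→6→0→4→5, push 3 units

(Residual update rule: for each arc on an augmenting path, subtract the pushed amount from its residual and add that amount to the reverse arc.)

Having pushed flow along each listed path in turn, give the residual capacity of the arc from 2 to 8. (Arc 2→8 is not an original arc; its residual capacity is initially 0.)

after path 1 (1→8→2→5, push 4): res(2,8)=4
after path 2 (1→7→3→6→10→11→2→8→0→4→5, push 1): res(2,8)=3
after path 3 (1→6→0→4→5, push 2): res(2,8)=3
after path 4 (1→8→0→4→5, push 7): res(2,8)=3
after path 5 (1→8→2→4→5, push 2): res(2,8)=5
after path 6 (1→7→3→6→0→4→5, push 3): res(2,8)=5

Residual capacity of (2,8): 5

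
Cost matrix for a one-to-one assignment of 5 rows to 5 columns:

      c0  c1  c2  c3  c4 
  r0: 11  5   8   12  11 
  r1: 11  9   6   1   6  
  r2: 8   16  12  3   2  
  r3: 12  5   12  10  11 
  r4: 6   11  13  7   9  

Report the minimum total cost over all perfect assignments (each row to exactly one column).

Minimum assignment cost: 22

optimal assignment: row0→col2 (cost 8), row1→col3 (cost 1), row2→col4 (cost 2), row3→col1 (cost 5), row4→col0 (cost 6)
total = 8 + 1 + 2 + 5 + 6 = 22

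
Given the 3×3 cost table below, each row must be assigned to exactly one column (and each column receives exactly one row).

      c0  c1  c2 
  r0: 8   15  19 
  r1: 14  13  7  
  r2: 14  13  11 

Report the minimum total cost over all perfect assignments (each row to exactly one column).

optimal assignment: row0→col0 (cost 8), row1→col2 (cost 7), row2→col1 (cost 13)
total = 8 + 7 + 13 = 28

Minimum assignment cost: 28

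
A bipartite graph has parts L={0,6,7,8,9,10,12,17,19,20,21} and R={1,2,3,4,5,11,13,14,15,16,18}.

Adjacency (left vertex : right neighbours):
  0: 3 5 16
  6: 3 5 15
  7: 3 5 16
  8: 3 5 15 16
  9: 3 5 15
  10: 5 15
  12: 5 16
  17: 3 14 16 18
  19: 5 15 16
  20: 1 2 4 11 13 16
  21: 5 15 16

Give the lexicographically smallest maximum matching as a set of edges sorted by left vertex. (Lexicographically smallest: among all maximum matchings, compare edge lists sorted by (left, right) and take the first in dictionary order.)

|M| = 6 (so the lex-smallest maximum matching has 6 edges)
process left vertices in ascending order; for each, take the smallest-labelled available neighbour that still permits 6 edges overall, or leave it unmatched if none does
lex-smallest matching: {0-3, 6-5, 7-16, 8-15, 17-14, 20-1}

Lex-smallest maximum matching: {(0,3), (6,5), (7,16), (8,15), (17,14), (20,1)}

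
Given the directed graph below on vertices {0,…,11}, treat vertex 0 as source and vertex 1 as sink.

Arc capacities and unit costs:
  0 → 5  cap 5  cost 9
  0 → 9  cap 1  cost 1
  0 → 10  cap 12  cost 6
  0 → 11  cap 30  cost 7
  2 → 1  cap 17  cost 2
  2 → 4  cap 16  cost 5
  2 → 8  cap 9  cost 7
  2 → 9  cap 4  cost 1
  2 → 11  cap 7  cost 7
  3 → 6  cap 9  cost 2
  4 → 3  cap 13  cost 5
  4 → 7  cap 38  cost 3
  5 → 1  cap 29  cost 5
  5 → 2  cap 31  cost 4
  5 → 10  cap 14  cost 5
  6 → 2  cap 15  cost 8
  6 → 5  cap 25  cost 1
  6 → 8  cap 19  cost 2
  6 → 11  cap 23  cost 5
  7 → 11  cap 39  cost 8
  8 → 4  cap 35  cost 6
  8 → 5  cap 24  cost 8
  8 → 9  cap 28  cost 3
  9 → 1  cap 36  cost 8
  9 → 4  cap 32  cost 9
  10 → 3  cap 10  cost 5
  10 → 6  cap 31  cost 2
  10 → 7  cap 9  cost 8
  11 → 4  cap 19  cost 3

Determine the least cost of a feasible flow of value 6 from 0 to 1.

Minimum cost for 6 units: 79

shortest-cost path #1: 0→9→1 push 1 @ unit cost 9 (adds 9)
shortest-cost path #2: 0→5→1 push 5 @ unit cost 14 (adds 70)
total cost = 79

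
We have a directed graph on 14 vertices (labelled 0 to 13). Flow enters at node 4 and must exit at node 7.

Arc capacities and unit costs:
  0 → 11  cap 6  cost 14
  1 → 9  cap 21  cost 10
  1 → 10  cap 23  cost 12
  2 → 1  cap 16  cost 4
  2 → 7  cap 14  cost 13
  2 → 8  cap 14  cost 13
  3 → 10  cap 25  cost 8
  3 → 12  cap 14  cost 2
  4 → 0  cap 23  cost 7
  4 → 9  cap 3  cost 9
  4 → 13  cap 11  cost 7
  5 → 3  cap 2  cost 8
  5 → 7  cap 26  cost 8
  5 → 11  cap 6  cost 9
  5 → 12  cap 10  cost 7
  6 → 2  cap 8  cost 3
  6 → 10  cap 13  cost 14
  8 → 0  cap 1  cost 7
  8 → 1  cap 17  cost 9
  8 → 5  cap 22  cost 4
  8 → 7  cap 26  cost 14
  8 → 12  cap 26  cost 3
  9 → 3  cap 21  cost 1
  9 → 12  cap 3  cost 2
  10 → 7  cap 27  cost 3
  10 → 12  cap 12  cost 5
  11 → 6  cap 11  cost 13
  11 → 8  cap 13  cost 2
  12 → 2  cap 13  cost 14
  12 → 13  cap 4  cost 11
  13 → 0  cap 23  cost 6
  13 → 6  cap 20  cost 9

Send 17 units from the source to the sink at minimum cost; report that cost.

Minimum cost for 17 units: 523

shortest-cost path #1: 4→9→3→10→7 push 3 @ unit cost 21 (adds 63)
shortest-cost path #2: 4→13→6→2→7 push 8 @ unit cost 32 (adds 256)
shortest-cost path #3: 4→13→6→10→7 push 3 @ unit cost 33 (adds 99)
shortest-cost path #4: 4→0→11→8→5→7 push 3 @ unit cost 35 (adds 105)
total cost = 523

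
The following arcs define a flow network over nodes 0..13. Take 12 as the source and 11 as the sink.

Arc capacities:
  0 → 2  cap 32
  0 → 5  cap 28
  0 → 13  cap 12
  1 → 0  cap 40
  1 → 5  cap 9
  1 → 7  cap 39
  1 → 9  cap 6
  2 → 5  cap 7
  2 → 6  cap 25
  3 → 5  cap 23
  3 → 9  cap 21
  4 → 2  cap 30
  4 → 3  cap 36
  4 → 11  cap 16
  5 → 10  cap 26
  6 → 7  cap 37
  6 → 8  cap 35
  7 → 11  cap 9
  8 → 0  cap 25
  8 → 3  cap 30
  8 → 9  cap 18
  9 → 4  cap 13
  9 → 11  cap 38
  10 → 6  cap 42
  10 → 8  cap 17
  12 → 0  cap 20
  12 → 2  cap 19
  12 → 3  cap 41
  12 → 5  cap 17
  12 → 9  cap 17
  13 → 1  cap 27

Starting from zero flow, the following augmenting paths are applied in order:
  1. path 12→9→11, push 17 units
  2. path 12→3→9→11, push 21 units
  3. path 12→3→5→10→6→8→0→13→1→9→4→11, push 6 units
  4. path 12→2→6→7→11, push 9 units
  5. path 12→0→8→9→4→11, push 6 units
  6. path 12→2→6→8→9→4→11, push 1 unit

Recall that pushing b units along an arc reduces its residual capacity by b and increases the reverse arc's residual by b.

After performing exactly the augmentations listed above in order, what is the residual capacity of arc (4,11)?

Residual capacity of (4,11): 3

after path 1 (12→9→11, push 17): res(4,11)=16
after path 2 (12→3→9→11, push 21): res(4,11)=16
after path 3 (12→3→5→10→6→8→0→13→1→9→4→11, push 6): res(4,11)=10
after path 4 (12→2→6→7→11, push 9): res(4,11)=10
after path 5 (12→0→8→9→4→11, push 6): res(4,11)=4
after path 6 (12→2→6→8→9→4→11, push 1): res(4,11)=3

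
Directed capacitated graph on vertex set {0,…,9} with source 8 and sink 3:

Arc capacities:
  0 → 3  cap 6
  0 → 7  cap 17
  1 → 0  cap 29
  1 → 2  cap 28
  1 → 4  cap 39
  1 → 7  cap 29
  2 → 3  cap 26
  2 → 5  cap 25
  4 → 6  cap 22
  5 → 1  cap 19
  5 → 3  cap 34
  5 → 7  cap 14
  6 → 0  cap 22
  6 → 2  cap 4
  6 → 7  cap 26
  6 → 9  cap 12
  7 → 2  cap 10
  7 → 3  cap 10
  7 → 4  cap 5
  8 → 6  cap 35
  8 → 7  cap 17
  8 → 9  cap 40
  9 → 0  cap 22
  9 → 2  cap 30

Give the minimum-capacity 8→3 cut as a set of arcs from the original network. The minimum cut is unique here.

Min-cut arcs: {(0,3), (6,2), (7,2), (7,3), (9,2)} (total capacity 60)

augment #1: 8→7→3 push 10
augment #2: 8→6→0→3 push 6
augment #3: 8→6→2→3 push 4
augment #4: 8→7→2→3 push 7
augment #5: 8→9→2→3 push 15
augment #6: 8→9→2→5→3 push 15
augment #7: 8→6→7→2→5→3 push 3
max flow = 60; residual-reachable set from 8 gives S-side
cut edges (S→T): {(0,3), (6,2), (7,2), (7,3), (9,2)} total cap 60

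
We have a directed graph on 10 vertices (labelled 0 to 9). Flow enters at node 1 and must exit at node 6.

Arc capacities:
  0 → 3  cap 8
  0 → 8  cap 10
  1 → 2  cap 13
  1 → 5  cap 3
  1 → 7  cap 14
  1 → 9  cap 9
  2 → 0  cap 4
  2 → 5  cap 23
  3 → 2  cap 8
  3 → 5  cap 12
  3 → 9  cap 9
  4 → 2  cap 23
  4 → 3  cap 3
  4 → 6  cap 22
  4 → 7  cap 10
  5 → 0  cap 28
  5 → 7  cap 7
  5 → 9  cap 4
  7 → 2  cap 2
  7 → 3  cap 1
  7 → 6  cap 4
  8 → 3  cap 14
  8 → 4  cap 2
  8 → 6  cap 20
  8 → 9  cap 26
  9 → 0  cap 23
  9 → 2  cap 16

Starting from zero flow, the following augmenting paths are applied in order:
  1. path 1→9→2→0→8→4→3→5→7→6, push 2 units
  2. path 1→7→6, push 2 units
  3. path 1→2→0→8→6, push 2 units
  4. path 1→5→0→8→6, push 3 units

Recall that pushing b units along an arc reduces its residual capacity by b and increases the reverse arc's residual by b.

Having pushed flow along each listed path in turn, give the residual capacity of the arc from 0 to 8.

after path 1 (1→9→2→0→8→4→3→5→7→6, push 2): res(0,8)=8
after path 2 (1→7→6, push 2): res(0,8)=8
after path 3 (1→2→0→8→6, push 2): res(0,8)=6
after path 4 (1→5→0→8→6, push 3): res(0,8)=3

Residual capacity of (0,8): 3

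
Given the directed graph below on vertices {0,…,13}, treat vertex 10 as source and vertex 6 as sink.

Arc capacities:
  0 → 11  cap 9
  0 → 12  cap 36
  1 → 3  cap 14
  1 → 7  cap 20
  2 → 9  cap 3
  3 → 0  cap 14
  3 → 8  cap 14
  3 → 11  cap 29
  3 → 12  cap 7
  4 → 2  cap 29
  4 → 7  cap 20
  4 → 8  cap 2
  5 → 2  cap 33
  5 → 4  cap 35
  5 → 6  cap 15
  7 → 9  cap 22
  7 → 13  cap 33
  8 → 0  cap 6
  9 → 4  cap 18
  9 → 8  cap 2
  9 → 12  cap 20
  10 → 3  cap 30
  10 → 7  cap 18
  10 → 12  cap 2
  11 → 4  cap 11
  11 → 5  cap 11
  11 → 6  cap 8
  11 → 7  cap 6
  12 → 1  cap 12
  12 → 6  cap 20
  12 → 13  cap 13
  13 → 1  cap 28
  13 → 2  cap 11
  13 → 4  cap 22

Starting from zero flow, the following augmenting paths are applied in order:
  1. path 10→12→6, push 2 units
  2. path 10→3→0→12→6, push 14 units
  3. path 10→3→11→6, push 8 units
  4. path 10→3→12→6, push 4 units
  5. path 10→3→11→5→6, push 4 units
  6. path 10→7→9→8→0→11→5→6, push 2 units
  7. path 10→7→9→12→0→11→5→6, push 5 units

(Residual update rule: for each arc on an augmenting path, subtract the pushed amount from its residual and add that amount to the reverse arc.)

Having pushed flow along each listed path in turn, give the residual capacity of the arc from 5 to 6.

Residual capacity of (5,6): 4

after path 1 (10→12→6, push 2): res(5,6)=15
after path 2 (10→3→0→12→6, push 14): res(5,6)=15
after path 3 (10→3→11→6, push 8): res(5,6)=15
after path 4 (10→3→12→6, push 4): res(5,6)=15
after path 5 (10→3→11→5→6, push 4): res(5,6)=11
after path 6 (10→7→9→8→0→11→5→6, push 2): res(5,6)=9
after path 7 (10→7→9→12→0→11→5→6, push 5): res(5,6)=4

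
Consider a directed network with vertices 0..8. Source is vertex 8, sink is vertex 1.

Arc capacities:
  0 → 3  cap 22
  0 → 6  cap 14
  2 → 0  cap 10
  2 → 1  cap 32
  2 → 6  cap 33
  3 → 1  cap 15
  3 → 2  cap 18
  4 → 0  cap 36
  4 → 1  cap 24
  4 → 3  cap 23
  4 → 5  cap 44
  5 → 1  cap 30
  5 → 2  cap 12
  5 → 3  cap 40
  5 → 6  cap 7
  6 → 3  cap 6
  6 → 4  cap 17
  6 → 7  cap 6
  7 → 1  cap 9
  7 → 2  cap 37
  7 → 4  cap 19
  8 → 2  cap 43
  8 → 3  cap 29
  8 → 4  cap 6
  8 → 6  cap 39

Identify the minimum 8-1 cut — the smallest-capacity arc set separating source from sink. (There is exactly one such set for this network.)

augment #1: 8→2→1 push 32
augment #2: 8→3→1 push 15
augment #3: 8→4→1 push 6
augment #4: 8→6→4→1 push 17
augment #5: 8→6→7→1 push 6
max flow = 76; residual-reachable set from 8 gives S-side
cut edges (S→T): {(2,1), (3,1), (6,4), (6,7), (8,4)} total cap 76

Min-cut arcs: {(2,1), (3,1), (6,4), (6,7), (8,4)} (total capacity 76)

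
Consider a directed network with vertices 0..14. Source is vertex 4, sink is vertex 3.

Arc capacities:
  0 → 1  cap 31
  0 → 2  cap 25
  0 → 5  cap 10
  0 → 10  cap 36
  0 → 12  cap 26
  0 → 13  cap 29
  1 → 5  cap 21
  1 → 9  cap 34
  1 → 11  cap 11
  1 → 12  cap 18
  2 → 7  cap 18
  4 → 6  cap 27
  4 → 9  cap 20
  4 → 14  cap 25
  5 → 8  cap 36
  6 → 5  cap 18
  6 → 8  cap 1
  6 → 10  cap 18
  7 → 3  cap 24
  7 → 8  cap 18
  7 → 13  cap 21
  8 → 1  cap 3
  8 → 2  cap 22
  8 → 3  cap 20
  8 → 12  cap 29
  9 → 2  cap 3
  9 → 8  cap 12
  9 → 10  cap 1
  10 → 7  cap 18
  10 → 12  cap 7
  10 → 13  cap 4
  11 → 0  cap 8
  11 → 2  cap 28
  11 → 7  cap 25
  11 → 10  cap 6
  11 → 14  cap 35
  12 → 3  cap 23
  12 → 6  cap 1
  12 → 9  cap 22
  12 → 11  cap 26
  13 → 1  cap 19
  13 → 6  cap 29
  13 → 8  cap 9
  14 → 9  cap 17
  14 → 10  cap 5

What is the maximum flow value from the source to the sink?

Maximum flow value: 48

augment #1: 4→6→8→3 bottleneck 1, total now 1
augment #2: 4→9→8→3 bottleneck 12, total now 13
augment #3: 4→6→5→8→3 bottleneck 7, total now 20
augment #4: 4→6→10→7→3 bottleneck 18, total now 38
augment #5: 4→9→2→7→3 bottleneck 3, total now 41
augment #6: 4→9→10→12→3 bottleneck 1, total now 42
augment #7: 4→14→10→12→3 bottleneck 5, total now 47
augment #8: 4→6→5→8→12→3 bottleneck 1, total now 48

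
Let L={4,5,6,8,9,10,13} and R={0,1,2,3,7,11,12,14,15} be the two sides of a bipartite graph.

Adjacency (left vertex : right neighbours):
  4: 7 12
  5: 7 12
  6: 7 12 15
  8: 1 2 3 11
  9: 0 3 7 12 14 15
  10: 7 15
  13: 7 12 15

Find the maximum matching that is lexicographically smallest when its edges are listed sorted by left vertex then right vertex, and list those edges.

|M| = 5 (so the lex-smallest maximum matching has 5 edges)
process left vertices in ascending order; for each, take the smallest-labelled available neighbour that still permits 5 edges overall, or leave it unmatched if none does
lex-smallest matching: {4-7, 5-12, 6-15, 8-1, 9-0}

Lex-smallest maximum matching: {(4,7), (5,12), (6,15), (8,1), (9,0)}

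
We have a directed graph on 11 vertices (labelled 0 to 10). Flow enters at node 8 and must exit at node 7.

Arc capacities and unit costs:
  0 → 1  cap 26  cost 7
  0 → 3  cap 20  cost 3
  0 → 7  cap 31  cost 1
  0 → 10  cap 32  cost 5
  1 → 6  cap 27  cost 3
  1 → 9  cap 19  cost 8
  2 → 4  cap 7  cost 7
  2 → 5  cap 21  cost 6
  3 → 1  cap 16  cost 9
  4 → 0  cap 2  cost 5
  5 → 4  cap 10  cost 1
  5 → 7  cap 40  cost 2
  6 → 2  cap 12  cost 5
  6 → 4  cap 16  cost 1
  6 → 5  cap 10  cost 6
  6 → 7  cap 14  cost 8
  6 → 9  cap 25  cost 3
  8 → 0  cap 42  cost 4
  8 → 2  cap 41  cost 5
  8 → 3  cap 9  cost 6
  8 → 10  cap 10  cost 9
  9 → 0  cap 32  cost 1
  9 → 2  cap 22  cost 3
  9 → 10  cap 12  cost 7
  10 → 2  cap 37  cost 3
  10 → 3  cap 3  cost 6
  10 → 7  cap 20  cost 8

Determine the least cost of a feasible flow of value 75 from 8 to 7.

shortest-cost path #1: 8→0→7 push 31 @ unit cost 5 (adds 155)
shortest-cost path #2: 8→2→5→7 push 21 @ unit cost 13 (adds 273)
shortest-cost path #3: 8→10→7 push 10 @ unit cost 17 (adds 170)
shortest-cost path #4: 8→0→10→7 push 10 @ unit cost 17 (adds 170)
shortest-cost path #5: 8→0→1→6→7 push 1 @ unit cost 22 (adds 22)
shortest-cost path #6: 8→3→1→6→7 push 2 @ unit cost 26 (adds 52)
total cost = 842

Minimum cost for 75 units: 842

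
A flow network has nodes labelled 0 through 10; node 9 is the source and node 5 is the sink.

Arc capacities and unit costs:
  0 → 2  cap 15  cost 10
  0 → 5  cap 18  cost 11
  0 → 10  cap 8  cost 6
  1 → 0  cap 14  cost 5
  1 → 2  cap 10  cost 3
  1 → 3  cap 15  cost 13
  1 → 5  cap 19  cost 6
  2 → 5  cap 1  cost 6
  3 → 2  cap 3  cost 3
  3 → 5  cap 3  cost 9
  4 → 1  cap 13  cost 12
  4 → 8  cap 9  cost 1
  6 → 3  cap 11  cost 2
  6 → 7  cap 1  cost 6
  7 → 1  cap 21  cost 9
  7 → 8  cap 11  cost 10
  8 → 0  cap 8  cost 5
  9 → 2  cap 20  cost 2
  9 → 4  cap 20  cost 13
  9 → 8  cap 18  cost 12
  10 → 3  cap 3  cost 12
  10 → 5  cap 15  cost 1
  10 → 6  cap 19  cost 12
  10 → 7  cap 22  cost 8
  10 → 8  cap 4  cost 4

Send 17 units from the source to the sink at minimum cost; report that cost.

shortest-cost path #1: 9→2→5 push 1 @ unit cost 8 (adds 8)
shortest-cost path #2: 9→8→0→10→5 push 8 @ unit cost 24 (adds 192)
shortest-cost path #3: 9→4→1→5 push 8 @ unit cost 31 (adds 248)
total cost = 448

Minimum cost for 17 units: 448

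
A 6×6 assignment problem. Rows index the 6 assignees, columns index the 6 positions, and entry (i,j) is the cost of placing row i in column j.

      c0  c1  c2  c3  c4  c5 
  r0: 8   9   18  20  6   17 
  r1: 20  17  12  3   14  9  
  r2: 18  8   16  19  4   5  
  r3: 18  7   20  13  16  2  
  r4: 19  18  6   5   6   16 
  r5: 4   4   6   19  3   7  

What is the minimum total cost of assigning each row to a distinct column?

Minimum assignment cost: 27

optimal assignment: row0→col0 (cost 8), row1→col3 (cost 3), row2→col4 (cost 4), row3→col5 (cost 2), row4→col2 (cost 6), row5→col1 (cost 4)
total = 8 + 3 + 4 + 2 + 6 + 4 = 27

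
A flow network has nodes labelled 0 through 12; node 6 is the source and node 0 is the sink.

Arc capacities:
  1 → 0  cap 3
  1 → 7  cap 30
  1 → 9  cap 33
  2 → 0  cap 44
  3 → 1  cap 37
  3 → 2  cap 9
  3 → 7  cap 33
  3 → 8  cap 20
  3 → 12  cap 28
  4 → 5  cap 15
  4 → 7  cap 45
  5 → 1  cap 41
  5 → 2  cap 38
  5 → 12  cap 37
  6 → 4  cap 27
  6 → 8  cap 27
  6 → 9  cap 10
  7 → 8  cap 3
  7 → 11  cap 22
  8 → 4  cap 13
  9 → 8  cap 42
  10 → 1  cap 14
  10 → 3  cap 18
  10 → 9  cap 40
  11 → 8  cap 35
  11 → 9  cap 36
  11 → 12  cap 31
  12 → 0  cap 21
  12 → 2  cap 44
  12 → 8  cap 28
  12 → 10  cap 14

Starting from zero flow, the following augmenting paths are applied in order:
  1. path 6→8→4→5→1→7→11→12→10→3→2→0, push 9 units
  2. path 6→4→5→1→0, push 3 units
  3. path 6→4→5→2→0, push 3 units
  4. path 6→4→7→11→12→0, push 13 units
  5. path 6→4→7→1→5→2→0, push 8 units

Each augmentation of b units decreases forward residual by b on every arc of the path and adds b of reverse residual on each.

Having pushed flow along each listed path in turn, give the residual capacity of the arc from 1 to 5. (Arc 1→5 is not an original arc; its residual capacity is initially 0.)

after path 1 (6→8→4→5→1→7→11→12→10→3→2→0, push 9): res(1,5)=9
after path 2 (6→4→5→1→0, push 3): res(1,5)=12
after path 3 (6→4→5→2→0, push 3): res(1,5)=12
after path 4 (6→4→7→11→12→0, push 13): res(1,5)=12
after path 5 (6→4→7→1→5→2→0, push 8): res(1,5)=4

Residual capacity of (1,5): 4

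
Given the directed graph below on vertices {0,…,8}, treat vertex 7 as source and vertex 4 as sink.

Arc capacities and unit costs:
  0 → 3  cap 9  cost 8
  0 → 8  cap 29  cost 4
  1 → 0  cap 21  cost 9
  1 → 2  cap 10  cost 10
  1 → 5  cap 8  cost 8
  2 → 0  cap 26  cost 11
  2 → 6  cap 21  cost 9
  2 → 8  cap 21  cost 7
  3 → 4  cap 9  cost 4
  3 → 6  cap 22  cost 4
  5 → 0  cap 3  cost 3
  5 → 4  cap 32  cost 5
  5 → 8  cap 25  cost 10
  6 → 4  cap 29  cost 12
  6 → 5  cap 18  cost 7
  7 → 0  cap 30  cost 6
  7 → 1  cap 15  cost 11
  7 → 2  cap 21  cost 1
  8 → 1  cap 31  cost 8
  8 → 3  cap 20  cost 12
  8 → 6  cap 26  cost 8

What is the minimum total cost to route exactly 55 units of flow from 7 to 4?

shortest-cost path #1: 7→0→3→4 push 9 @ unit cost 18 (adds 162)
shortest-cost path #2: 7→2→6→4 push 21 @ unit cost 22 (adds 462)
shortest-cost path #3: 7→1→5→4 push 8 @ unit cost 24 (adds 192)
shortest-cost path #4: 7→0→8→6→4 push 8 @ unit cost 30 (adds 240)
shortest-cost path #5: 7→0→8→6→5→4 push 9 @ unit cost 30 (adds 270)
total cost = 1326

Minimum cost for 55 units: 1326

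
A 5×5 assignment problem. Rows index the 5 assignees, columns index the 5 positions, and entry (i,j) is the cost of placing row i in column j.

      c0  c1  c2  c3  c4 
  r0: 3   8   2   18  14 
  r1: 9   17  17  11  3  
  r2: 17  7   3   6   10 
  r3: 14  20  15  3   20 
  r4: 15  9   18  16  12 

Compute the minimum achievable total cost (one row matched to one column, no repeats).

optimal assignment: row0→col0 (cost 3), row1→col4 (cost 3), row2→col2 (cost 3), row3→col3 (cost 3), row4→col1 (cost 9)
total = 3 + 3 + 3 + 3 + 9 = 21

Minimum assignment cost: 21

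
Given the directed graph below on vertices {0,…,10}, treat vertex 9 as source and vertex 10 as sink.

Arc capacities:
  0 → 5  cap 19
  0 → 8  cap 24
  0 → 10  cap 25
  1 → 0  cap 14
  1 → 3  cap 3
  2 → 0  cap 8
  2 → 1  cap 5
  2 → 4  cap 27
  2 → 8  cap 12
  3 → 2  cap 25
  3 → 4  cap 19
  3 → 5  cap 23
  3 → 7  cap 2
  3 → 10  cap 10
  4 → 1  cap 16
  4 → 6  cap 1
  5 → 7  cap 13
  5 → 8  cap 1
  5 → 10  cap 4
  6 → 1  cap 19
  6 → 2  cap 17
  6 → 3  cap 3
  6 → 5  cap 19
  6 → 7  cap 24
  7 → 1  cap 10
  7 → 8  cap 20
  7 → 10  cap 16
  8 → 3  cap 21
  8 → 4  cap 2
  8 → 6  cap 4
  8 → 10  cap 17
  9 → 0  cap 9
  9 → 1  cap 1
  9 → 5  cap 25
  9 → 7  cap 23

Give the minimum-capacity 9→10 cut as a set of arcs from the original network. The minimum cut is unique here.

Min-cut arcs: {(5,7), (5,8), (5,10), (9,0), (9,1), (9,7)} (total capacity 51)

augment #1: 9→0→10 push 9
augment #2: 9→5→10 push 4
augment #3: 9→7→10 push 16
augment #4: 9→1→0→10 push 1
augment #5: 9→5→8→10 push 1
augment #6: 9→7→8→10 push 7
augment #7: 9→5→7→8→10 push 9
augment #8: 9→5→7→1→0→10 push 4
max flow = 51; residual-reachable set from 9 gives S-side
cut edges (S→T): {(5,7), (5,8), (5,10), (9,0), (9,1), (9,7)} total cap 51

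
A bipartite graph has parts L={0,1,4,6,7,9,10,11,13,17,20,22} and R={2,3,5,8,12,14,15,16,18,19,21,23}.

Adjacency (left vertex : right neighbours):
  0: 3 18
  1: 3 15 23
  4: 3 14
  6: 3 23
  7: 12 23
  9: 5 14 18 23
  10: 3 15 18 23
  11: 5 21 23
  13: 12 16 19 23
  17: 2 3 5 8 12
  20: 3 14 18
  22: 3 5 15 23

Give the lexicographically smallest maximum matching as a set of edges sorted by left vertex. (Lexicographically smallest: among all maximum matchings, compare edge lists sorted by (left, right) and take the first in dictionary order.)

Lex-smallest maximum matching: {(0,3), (1,15), (4,14), (6,23), (7,12), (9,5), (10,18), (11,21), (13,16), (17,2)}

|M| = 10 (so the lex-smallest maximum matching has 10 edges)
process left vertices in ascending order; for each, take the smallest-labelled available neighbour that still permits 10 edges overall, or leave it unmatched if none does
lex-smallest matching: {0-3, 1-15, 4-14, 6-23, 7-12, 9-5, 10-18, 11-21, 13-16, 17-2}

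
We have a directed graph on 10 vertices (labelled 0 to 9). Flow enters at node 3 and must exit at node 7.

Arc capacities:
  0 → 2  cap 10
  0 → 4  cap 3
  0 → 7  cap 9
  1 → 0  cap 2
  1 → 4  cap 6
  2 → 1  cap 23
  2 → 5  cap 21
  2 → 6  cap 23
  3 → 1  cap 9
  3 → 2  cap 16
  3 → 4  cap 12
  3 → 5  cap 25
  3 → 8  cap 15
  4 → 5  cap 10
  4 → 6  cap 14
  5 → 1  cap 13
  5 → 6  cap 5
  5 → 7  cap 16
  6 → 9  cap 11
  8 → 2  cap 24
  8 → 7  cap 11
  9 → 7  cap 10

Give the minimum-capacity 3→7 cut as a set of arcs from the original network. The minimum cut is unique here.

augment #1: 3→5→7 push 16
augment #2: 3→8→7 push 11
augment #3: 3→1→0→7 push 2
augment #4: 3→2→6→9→7 push 10
max flow = 39; residual-reachable set from 3 gives S-side
cut edges (S→T): {(1,0), (5,7), (8,7), (9,7)} total cap 39

Min-cut arcs: {(1,0), (5,7), (8,7), (9,7)} (total capacity 39)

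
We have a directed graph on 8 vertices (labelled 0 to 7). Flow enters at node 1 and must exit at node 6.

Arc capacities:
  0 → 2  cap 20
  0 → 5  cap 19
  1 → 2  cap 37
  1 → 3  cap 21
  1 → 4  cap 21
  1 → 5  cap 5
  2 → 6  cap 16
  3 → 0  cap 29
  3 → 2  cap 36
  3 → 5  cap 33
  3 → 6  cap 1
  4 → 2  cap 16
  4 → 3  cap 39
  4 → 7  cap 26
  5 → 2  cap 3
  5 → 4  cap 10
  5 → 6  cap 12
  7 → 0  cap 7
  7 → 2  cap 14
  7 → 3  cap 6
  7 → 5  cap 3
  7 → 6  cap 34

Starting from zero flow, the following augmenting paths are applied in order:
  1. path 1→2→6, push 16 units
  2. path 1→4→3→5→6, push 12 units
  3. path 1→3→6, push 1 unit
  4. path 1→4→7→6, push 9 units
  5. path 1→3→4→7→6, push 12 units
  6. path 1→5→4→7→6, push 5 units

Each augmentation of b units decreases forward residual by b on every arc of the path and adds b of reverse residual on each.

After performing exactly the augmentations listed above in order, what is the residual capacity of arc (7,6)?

after path 1 (1→2→6, push 16): res(7,6)=34
after path 2 (1→4→3→5→6, push 12): res(7,6)=34
after path 3 (1→3→6, push 1): res(7,6)=34
after path 4 (1→4→7→6, push 9): res(7,6)=25
after path 5 (1→3→4→7→6, push 12): res(7,6)=13
after path 6 (1→5→4→7→6, push 5): res(7,6)=8

Residual capacity of (7,6): 8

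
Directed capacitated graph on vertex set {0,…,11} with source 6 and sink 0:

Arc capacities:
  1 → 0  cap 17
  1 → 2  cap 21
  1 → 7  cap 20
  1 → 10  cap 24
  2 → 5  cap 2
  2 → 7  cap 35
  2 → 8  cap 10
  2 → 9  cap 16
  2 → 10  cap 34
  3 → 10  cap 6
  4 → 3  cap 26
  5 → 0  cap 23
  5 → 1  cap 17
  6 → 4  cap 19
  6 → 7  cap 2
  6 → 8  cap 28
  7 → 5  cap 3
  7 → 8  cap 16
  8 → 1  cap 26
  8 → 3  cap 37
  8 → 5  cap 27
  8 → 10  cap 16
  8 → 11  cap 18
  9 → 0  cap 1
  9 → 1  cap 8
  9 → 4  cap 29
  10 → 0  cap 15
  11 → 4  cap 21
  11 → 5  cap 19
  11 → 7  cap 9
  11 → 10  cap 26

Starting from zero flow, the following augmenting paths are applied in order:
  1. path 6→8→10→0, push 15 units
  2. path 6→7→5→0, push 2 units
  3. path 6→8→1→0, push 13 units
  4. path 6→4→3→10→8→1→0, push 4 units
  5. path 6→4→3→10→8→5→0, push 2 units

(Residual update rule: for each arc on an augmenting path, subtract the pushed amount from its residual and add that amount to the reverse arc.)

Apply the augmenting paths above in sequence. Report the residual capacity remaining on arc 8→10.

after path 1 (6→8→10→0, push 15): res(8,10)=1
after path 2 (6→7→5→0, push 2): res(8,10)=1
after path 3 (6→8→1→0, push 13): res(8,10)=1
after path 4 (6→4→3→10→8→1→0, push 4): res(8,10)=5
after path 5 (6→4→3→10→8→5→0, push 2): res(8,10)=7

Residual capacity of (8,10): 7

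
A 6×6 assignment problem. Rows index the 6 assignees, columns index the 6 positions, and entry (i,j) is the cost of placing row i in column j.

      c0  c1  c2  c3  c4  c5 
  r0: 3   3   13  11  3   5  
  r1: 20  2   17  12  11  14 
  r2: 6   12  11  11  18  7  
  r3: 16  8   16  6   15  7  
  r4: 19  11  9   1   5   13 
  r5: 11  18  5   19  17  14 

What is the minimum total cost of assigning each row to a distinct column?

Minimum assignment cost: 24

optimal assignment: row0→col4 (cost 3), row1→col1 (cost 2), row2→col0 (cost 6), row3→col5 (cost 7), row4→col3 (cost 1), row5→col2 (cost 5)
total = 3 + 2 + 6 + 7 + 1 + 5 = 24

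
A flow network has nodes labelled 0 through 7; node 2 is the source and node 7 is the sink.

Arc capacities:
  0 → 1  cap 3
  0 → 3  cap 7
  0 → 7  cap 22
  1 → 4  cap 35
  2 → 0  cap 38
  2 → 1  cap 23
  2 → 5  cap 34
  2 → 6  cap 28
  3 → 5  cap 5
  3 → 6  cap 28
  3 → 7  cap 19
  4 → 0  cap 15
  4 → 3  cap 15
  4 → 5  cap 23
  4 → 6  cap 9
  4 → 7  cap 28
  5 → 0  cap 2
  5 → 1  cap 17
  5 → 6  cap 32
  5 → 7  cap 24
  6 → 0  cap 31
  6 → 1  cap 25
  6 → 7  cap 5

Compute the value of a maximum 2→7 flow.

augment #1: 2→0→7 bottleneck 22, total now 22
augment #2: 2→5→7 bottleneck 24, total now 46
augment #3: 2→6→7 bottleneck 5, total now 51
augment #4: 2→0→3→7 bottleneck 7, total now 58
augment #5: 2→1→4→7 bottleneck 23, total now 81
augment #6: 2→0→1→4→7 bottleneck 3, total now 84
augment #7: 2→5→1→4→7 bottleneck 2, total now 86
augment #8: 2→5→1→4→3→7 bottleneck 7, total now 93

Maximum flow value: 93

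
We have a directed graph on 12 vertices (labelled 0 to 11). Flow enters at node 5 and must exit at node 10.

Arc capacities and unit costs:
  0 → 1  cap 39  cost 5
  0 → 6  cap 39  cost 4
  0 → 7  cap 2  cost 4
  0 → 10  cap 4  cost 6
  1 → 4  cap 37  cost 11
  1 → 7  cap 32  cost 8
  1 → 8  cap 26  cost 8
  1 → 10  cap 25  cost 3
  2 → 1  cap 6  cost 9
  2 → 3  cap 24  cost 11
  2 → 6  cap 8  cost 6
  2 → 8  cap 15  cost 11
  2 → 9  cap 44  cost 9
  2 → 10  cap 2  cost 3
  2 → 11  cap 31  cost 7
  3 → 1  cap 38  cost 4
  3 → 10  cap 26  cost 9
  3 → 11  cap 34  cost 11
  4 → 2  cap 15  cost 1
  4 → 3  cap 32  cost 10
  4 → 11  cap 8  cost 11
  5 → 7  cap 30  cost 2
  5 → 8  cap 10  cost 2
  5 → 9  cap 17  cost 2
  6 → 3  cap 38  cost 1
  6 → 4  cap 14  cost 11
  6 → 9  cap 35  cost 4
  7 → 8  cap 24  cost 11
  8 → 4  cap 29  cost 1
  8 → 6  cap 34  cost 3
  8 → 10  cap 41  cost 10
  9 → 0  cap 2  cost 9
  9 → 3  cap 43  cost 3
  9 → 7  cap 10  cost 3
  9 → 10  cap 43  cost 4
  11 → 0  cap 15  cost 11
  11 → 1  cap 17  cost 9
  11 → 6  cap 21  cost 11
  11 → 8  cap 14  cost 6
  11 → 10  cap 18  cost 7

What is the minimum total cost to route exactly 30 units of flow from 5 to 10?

Minimum cost for 30 units: 281

shortest-cost path #1: 5→9→10 push 17 @ unit cost 6 (adds 102)
shortest-cost path #2: 5→8→4→2→10 push 2 @ unit cost 7 (adds 14)
shortest-cost path #3: 5→8→10 push 8 @ unit cost 12 (adds 96)
shortest-cost path #4: 5→7→8→10 push 3 @ unit cost 23 (adds 69)
total cost = 281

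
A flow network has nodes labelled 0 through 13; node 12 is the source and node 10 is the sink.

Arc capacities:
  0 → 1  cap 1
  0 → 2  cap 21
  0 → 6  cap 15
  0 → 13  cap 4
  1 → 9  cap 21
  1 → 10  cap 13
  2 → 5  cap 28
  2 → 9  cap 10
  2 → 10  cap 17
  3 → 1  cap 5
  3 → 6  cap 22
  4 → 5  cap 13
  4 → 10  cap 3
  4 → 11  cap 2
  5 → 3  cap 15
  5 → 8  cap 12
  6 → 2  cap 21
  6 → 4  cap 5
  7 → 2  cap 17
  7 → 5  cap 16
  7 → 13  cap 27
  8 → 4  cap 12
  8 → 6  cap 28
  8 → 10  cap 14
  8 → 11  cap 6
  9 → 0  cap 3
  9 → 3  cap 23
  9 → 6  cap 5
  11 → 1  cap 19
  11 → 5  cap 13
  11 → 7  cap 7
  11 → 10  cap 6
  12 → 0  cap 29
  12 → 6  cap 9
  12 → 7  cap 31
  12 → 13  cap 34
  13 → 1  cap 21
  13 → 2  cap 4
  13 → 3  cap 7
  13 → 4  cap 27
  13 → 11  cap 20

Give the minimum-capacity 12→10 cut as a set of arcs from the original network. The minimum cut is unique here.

Min-cut arcs: {(1,10), (2,10), (4,10), (5,8), (11,10)} (total capacity 51)

augment #1: 12→0→1→10 push 1
augment #2: 12→0→2→10 push 17
augment #3: 12→6→4→10 push 3
augment #4: 12→13→1→10 push 12
augment #5: 12→13→11→10 push 6
augment #6: 12→7→5→8→10 push 12
max flow = 51; residual-reachable set from 12 gives S-side
cut edges (S→T): {(1,10), (2,10), (4,10), (5,8), (11,10)} total cap 51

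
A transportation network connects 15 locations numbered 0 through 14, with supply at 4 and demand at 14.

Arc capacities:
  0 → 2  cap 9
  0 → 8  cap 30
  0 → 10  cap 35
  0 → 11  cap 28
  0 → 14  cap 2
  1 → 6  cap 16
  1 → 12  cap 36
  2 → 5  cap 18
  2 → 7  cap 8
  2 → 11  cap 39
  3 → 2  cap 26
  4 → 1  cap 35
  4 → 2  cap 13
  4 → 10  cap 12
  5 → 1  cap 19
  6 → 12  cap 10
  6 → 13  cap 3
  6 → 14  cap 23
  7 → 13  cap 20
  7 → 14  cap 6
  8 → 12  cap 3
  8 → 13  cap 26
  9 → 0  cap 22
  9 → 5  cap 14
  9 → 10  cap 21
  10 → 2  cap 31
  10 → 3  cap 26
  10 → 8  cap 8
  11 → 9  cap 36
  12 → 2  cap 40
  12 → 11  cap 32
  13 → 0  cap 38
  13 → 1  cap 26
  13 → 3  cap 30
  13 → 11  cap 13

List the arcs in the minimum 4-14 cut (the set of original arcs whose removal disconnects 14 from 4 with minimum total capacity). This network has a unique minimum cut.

augment #1: 4→1→6→14 push 16
augment #2: 4→2→7→14 push 6
augment #3: 4→2→7→13→0→14 push 2
max flow = 24; residual-reachable set from 4 gives S-side
cut edges (S→T): {(0,14), (1,6), (7,14)} total cap 24

Min-cut arcs: {(0,14), (1,6), (7,14)} (total capacity 24)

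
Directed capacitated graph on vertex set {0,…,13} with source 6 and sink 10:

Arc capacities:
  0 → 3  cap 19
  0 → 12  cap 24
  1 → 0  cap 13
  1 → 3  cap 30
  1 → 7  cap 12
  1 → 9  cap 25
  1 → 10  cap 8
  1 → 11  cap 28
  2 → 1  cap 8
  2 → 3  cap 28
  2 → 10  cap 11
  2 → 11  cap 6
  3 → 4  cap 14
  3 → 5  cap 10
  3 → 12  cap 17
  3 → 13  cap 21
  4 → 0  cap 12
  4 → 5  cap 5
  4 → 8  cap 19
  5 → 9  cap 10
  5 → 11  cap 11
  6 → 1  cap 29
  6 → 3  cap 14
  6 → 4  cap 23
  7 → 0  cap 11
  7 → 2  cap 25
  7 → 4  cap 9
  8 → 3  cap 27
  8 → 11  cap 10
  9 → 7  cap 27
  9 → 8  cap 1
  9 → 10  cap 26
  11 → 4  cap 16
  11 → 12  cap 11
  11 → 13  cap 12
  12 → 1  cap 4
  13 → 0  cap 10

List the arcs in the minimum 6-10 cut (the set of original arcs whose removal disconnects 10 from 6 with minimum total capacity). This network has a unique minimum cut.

augment #1: 6→1→10 push 8
augment #2: 6→1→9→10 push 21
augment #3: 6→3→5→9→10 push 5
augment #4: 6→3→5→9→7→2→10 push 5
augment #5: 6→3→12→1→7→2→10 push 4
max flow = 43; residual-reachable set from 6 gives S-side
cut edges (S→T): {(5,9), (6,1), (12,1)} total cap 43

Min-cut arcs: {(5,9), (6,1), (12,1)} (total capacity 43)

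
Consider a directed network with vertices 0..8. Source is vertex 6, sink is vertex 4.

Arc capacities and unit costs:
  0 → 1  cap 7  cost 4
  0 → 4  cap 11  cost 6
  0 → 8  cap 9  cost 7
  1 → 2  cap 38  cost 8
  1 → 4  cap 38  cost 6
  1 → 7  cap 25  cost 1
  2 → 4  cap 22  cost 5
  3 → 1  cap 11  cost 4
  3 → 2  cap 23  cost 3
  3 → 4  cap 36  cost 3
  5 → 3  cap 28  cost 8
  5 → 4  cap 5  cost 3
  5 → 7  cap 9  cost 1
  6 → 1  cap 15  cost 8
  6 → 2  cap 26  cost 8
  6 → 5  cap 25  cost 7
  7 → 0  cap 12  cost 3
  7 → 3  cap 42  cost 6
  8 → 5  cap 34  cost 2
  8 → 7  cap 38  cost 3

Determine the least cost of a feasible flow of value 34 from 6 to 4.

Minimum cost for 34 units: 434

shortest-cost path #1: 6→5→4 push 5 @ unit cost 10 (adds 50)
shortest-cost path #2: 6→2→4 push 22 @ unit cost 13 (adds 286)
shortest-cost path #3: 6→1→4 push 7 @ unit cost 14 (adds 98)
total cost = 434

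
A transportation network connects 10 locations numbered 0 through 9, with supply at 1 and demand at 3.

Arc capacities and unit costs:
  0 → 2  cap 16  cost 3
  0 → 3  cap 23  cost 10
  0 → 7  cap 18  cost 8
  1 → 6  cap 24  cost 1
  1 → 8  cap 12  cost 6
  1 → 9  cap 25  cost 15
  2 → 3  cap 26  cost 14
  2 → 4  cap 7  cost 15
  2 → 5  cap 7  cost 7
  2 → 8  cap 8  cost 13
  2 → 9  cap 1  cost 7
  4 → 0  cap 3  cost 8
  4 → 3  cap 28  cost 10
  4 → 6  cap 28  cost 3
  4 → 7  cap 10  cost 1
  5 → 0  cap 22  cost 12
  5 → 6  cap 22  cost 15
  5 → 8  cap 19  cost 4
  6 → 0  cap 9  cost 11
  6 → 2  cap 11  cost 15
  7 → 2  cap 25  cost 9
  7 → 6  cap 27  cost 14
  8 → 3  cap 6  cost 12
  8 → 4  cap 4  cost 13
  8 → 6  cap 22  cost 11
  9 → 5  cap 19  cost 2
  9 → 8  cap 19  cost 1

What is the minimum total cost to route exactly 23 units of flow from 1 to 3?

Minimum cost for 23 units: 542

shortest-cost path #1: 1→8→3 push 6 @ unit cost 18 (adds 108)
shortest-cost path #2: 1→6→0→3 push 9 @ unit cost 22 (adds 198)
shortest-cost path #3: 1→8→4→3 push 4 @ unit cost 29 (adds 116)
shortest-cost path #4: 1→6→2→3 push 4 @ unit cost 30 (adds 120)
total cost = 542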